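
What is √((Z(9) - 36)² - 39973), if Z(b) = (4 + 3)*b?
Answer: 2*I*√9811 ≈ 198.1*I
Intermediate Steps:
Z(b) = 7*b
√((Z(9) - 36)² - 39973) = √((7*9 - 36)² - 39973) = √((63 - 36)² - 39973) = √(27² - 39973) = √(729 - 39973) = √(-39244) = 2*I*√9811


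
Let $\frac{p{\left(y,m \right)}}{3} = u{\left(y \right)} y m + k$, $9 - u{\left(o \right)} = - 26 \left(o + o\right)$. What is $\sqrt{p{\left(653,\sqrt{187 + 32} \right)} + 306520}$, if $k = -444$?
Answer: $\sqrt{305188 + 66537435 \sqrt{219}} \approx 31384.0$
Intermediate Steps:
$u{\left(o \right)} = 9 + 52 o$ ($u{\left(o \right)} = 9 - - 26 \left(o + o\right) = 9 - - 26 \cdot 2 o = 9 - - 52 o = 9 + 52 o$)
$p{\left(y,m \right)} = -1332 + 3 m y \left(9 + 52 y\right)$ ($p{\left(y,m \right)} = 3 \left(\left(9 + 52 y\right) y m - 444\right) = 3 \left(y \left(9 + 52 y\right) m - 444\right) = 3 \left(m y \left(9 + 52 y\right) - 444\right) = 3 \left(-444 + m y \left(9 + 52 y\right)\right) = -1332 + 3 m y \left(9 + 52 y\right)$)
$\sqrt{p{\left(653,\sqrt{187 + 32} \right)} + 306520} = \sqrt{\left(-1332 + 3 \sqrt{187 + 32} \cdot 653 \left(9 + 52 \cdot 653\right)\right) + 306520} = \sqrt{\left(-1332 + 3 \sqrt{219} \cdot 653 \left(9 + 33956\right)\right) + 306520} = \sqrt{\left(-1332 + 3 \sqrt{219} \cdot 653 \cdot 33965\right) + 306520} = \sqrt{\left(-1332 + 66537435 \sqrt{219}\right) + 306520} = \sqrt{305188 + 66537435 \sqrt{219}}$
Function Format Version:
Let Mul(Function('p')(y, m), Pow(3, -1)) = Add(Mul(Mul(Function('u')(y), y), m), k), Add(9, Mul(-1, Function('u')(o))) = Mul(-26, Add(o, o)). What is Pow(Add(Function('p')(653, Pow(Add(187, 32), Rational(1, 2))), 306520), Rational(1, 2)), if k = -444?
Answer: Pow(Add(305188, Mul(66537435, Pow(219, Rational(1, 2)))), Rational(1, 2)) ≈ 31384.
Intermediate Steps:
Function('u')(o) = Add(9, Mul(52, o)) (Function('u')(o) = Add(9, Mul(-1, Mul(-26, Add(o, o)))) = Add(9, Mul(-1, Mul(-26, Mul(2, o)))) = Add(9, Mul(-1, Mul(-52, o))) = Add(9, Mul(52, o)))
Function('p')(y, m) = Add(-1332, Mul(3, m, y, Add(9, Mul(52, y)))) (Function('p')(y, m) = Mul(3, Add(Mul(Mul(Add(9, Mul(52, y)), y), m), -444)) = Mul(3, Add(Mul(Mul(y, Add(9, Mul(52, y))), m), -444)) = Mul(3, Add(Mul(m, y, Add(9, Mul(52, y))), -444)) = Mul(3, Add(-444, Mul(m, y, Add(9, Mul(52, y))))) = Add(-1332, Mul(3, m, y, Add(9, Mul(52, y)))))
Pow(Add(Function('p')(653, Pow(Add(187, 32), Rational(1, 2))), 306520), Rational(1, 2)) = Pow(Add(Add(-1332, Mul(3, Pow(Add(187, 32), Rational(1, 2)), 653, Add(9, Mul(52, 653)))), 306520), Rational(1, 2)) = Pow(Add(Add(-1332, Mul(3, Pow(219, Rational(1, 2)), 653, Add(9, 33956))), 306520), Rational(1, 2)) = Pow(Add(Add(-1332, Mul(3, Pow(219, Rational(1, 2)), 653, 33965)), 306520), Rational(1, 2)) = Pow(Add(Add(-1332, Mul(66537435, Pow(219, Rational(1, 2)))), 306520), Rational(1, 2)) = Pow(Add(305188, Mul(66537435, Pow(219, Rational(1, 2)))), Rational(1, 2))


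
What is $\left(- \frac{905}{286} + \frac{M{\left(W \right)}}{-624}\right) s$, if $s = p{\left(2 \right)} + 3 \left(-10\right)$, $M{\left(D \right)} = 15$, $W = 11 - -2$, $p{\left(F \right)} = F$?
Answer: $\frac{51065}{572} \approx 89.274$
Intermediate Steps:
$W = 13$ ($W = 11 + 2 = 13$)
$s = -28$ ($s = 2 + 3 \left(-10\right) = 2 - 30 = -28$)
$\left(- \frac{905}{286} + \frac{M{\left(W \right)}}{-624}\right) s = \left(- \frac{905}{286} + \frac{15}{-624}\right) \left(-28\right) = \left(\left(-905\right) \frac{1}{286} + 15 \left(- \frac{1}{624}\right)\right) \left(-28\right) = \left(- \frac{905}{286} - \frac{5}{208}\right) \left(-28\right) = \left(- \frac{7295}{2288}\right) \left(-28\right) = \frac{51065}{572}$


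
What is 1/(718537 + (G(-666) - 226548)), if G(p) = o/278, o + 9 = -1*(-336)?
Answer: 278/136773269 ≈ 2.0326e-6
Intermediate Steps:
o = 327 (o = -9 - 1*(-336) = -9 + 336 = 327)
G(p) = 327/278
1/(718537 + (G(-666) - 226548)) = 1/(718537 + (327/278 - 226548)) = 1/(718537 - 62980017/278) = 1/(136773269/278) = 278/136773269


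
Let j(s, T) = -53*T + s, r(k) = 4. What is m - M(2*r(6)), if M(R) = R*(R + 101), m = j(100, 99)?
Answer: -6019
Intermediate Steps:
j(s, T) = s - 53*T
m = -5147 (m = 100 - 53*99 = 100 - 5247 = -5147)
M(R) = R*(101 + R)
m - M(2*r(6)) = -5147 - 2*4*(101 + 2*4) = -5147 - 8*(101 + 8) = -5147 - 8*109 = -5147 - 1*872 = -5147 - 872 = -6019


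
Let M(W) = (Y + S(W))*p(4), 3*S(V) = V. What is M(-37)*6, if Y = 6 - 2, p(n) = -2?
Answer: 100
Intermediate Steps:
S(V) = V/3
Y = 4
M(W) = -8 - 2*W/3 (M(W) = (4 + W/3)*(-2) = -8 - 2*W/3)
M(-37)*6 = (-8 - 2/3*(-37))*6 = (-8 + 74/3)*6 = (50/3)*6 = 100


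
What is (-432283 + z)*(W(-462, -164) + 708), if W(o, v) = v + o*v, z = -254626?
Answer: -52419399608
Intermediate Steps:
(-432283 + z)*(W(-462, -164) + 708) = (-432283 - 254626)*(-164*(1 - 462) + 708) = -686909*(-164*(-461) + 708) = -686909*(75604 + 708) = -686909*76312 = -52419399608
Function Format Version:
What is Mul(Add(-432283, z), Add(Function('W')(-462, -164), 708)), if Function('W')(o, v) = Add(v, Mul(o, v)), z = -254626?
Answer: -52419399608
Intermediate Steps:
Mul(Add(-432283, z), Add(Function('W')(-462, -164), 708)) = Mul(Add(-432283, -254626), Add(Mul(-164, Add(1, -462)), 708)) = Mul(-686909, Add(Mul(-164, -461), 708)) = Mul(-686909, Add(75604, 708)) = Mul(-686909, 76312) = -52419399608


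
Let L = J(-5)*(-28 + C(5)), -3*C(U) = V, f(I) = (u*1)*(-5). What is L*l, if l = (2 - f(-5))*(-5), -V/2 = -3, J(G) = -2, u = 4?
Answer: -6600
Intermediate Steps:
V = 6 (V = -2*(-3) = 6)
f(I) = -20 (f(I) = (4*1)*(-5) = 4*(-5) = -20)
l = -110 (l = (2 - 1*(-20))*(-5) = (2 + 20)*(-5) = 22*(-5) = -110)
C(U) = -2 (C(U) = -⅓*6 = -2)
L = 60 (L = -2*(-28 - 2) = -2*(-30) = 60)
L*l = 60*(-110) = -6600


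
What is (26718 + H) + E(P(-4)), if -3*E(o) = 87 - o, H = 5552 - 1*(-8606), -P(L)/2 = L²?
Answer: 122509/3 ≈ 40836.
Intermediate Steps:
P(L) = -2*L²
H = 14158 (H = 5552 + 8606 = 14158)
E(o) = -29 + o/3 (E(o) = -(87 - o)/3 = -29 + o/3)
(26718 + H) + E(P(-4)) = (26718 + 14158) + (-29 + (-2*(-4)²)/3) = 40876 + (-29 + (-2*16)/3) = 40876 + (-29 + (⅓)*(-32)) = 40876 + (-29 - 32/3) = 40876 - 119/3 = 122509/3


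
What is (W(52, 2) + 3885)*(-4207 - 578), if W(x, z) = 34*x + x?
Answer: -27298425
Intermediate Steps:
W(x, z) = 35*x
(W(52, 2) + 3885)*(-4207 - 578) = (35*52 + 3885)*(-4207 - 578) = (1820 + 3885)*(-4785) = 5705*(-4785) = -27298425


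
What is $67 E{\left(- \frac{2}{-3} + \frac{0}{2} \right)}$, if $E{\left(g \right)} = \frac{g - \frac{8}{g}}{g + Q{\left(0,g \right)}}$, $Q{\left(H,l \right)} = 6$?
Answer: $- \frac{1139}{10} \approx -113.9$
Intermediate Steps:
$E{\left(g \right)} = \frac{g - \frac{8}{g}}{6 + g}$ ($E{\left(g \right)} = \frac{g - \frac{8}{g}}{g + 6} = \frac{g - \frac{8}{g}}{6 + g}$)
$67 E{\left(- \frac{2}{-3} + \frac{0}{2} \right)} = 67 \frac{-8 + \left(- \frac{2}{-3} + \frac{0}{2}\right)^{2}}{\left(- \frac{2}{-3} + \frac{0}{2}\right) \left(6 + \left(- \frac{2}{-3} + \frac{0}{2}\right)\right)} = 67 \frac{-8 + \left(\left(-2\right) \left(- \frac{1}{3}\right) + 0 \cdot \frac{1}{2}\right)^{2}}{\left(\left(-2\right) \left(- \frac{1}{3}\right) + 0 \cdot \frac{1}{2}\right) \left(6 + \left(\left(-2\right) \left(- \frac{1}{3}\right) + 0 \cdot \frac{1}{2}\right)\right)} = 67 \frac{-8 + \left(\frac{2}{3} + 0\right)^{2}}{\left(\frac{2}{3} + 0\right) \left(6 + \left(\frac{2}{3} + 0\right)\right)} = 67 \frac{-8 + \left(\frac{2}{3}\right)^{2}}{\frac{2}{3} \left(6 + \frac{2}{3}\right)} = 67 \frac{3 \left(-8 + \frac{4}{9}\right)}{2 \cdot \frac{20}{3}} = 67 \cdot \frac{3}{2} \cdot \frac{3}{20} \left(- \frac{68}{9}\right) = 67 \left(- \frac{17}{10}\right) = - \frac{1139}{10}$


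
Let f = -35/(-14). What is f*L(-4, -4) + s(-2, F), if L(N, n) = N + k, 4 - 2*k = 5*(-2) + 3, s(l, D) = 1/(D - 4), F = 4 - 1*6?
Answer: 43/12 ≈ 3.5833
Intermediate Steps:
F = -2 (F = 4 - 6 = -2)
s(l, D) = 1/(-4 + D)
k = 11/2 (k = 2 - (5*(-2) + 3)/2 = 2 - (-10 + 3)/2 = 2 - 1/2*(-7) = 2 + 7/2 = 11/2 ≈ 5.5000)
L(N, n) = 11/2 + N (L(N, n) = N + 11/2 = 11/2 + N)
f = 5/2 (f = -35*(-1/14) = 5/2 ≈ 2.5000)
f*L(-4, -4) + s(-2, F) = 5*(11/2 - 4)/2 + 1/(-4 - 2) = (5/2)*(3/2) + 1/(-6) = 15/4 - 1/6 = 43/12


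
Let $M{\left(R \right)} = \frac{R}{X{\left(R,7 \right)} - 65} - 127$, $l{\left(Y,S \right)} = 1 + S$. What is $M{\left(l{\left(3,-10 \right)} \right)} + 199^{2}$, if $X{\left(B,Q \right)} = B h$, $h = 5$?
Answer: $\frac{4342149}{110} \approx 39474.0$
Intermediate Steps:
$X{\left(B,Q \right)} = 5 B$ ($X{\left(B,Q \right)} = B 5 = 5 B$)
$M{\left(R \right)} = -127 + \frac{R}{-65 + 5 R}$ ($M{\left(R \right)} = \frac{R}{5 R - 65} - 127 = \frac{R}{-65 + 5 R} - 127 = -127 + \frac{R}{-65 + 5 R}$)
$M{\left(l{\left(3,-10 \right)} \right)} + 199^{2} = \frac{8255 - 634 \left(1 - 10\right)}{5 \left(-13 + \left(1 - 10\right)\right)} + 199^{2} = \frac{8255 - -5706}{5 \left(-13 - 9\right)} + 39601 = \frac{8255 + 5706}{5 \left(-22\right)} + 39601 = \frac{1}{5} \left(- \frac{1}{22}\right) 13961 + 39601 = - \frac{13961}{110} + 39601 = \frac{4342149}{110}$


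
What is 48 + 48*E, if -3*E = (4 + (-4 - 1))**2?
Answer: 32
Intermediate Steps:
E = -1/3 (E = -(4 + (-4 - 1))**2/3 = -(4 - 5)**2/3 = -1/3*(-1)**2 = -1/3*1 = -1/3 ≈ -0.33333)
48 + 48*E = 48 + 48*(-1/3) = 48 - 16 = 32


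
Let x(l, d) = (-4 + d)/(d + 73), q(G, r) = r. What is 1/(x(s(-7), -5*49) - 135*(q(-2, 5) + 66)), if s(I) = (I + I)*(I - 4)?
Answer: -172/1648371 ≈ -0.00010435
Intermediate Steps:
s(I) = 2*I*(-4 + I) (s(I) = (2*I)*(-4 + I) = 2*I*(-4 + I))
x(l, d) = (-4 + d)/(73 + d)
1/(x(s(-7), -5*49) - 135*(q(-2, 5) + 66)) = 1/((-4 - 5*49)/(73 - 5*49) - 135*(5 + 66)) = 1/((-4 - 245)/(73 - 245) - 135*71) = 1/(-249/(-172) - 9585) = 1/(-1/172*(-249) - 9585) = 1/(249/172 - 9585) = 1/(-1648371/172) = -172/1648371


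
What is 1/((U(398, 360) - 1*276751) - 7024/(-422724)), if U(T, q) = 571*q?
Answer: -105681/7523534315 ≈ -1.4047e-5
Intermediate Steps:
1/((U(398, 360) - 1*276751) - 7024/(-422724)) = 1/((571*360 - 1*276751) - 7024/(-422724)) = 1/((205560 - 276751) - 7024*(-1/422724)) = 1/(-71191 + 1756/105681) = 1/(-7523534315/105681) = -105681/7523534315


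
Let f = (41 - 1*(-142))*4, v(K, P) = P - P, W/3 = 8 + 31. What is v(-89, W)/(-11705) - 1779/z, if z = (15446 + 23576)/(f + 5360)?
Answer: -5418834/19511 ≈ -277.73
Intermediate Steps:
W = 117 (W = 3*(8 + 31) = 3*39 = 117)
v(K, P) = 0
f = 732 (f = (41 + 142)*4 = 183*4 = 732)
z = 19511/3046 (z = (15446 + 23576)/(732 + 5360) = 39022/6092 = 39022*(1/6092) = 19511/3046 ≈ 6.4054)
v(-89, W)/(-11705) - 1779/z = 0/(-11705) - 1779/19511/3046 = 0*(-1/11705) - 1779*3046/19511 = 0 - 5418834/19511 = -5418834/19511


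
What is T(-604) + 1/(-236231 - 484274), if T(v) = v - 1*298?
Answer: -649895511/720505 ≈ -902.00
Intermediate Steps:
T(v) = -298 + v (T(v) = v - 298 = -298 + v)
T(-604) + 1/(-236231 - 484274) = (-298 - 604) + 1/(-236231 - 484274) = -902 + 1/(-720505) = -902 - 1/720505 = -649895511/720505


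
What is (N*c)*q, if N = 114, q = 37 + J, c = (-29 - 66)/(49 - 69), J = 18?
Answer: 59565/2 ≈ 29783.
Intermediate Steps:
c = 19/4 (c = -95/(-20) = -95*(-1/20) = 19/4 ≈ 4.7500)
q = 55 (q = 37 + 18 = 55)
(N*c)*q = (114*(19/4))*55 = (1083/2)*55 = 59565/2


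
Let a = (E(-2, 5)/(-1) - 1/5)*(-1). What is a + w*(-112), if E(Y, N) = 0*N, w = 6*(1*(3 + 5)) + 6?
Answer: -30239/5 ≈ -6047.8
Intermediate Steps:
w = 54 (w = 6*(1*8) + 6 = 6*8 + 6 = 48 + 6 = 54)
E(Y, N) = 0
a = 1/5 (a = (0/(-1) - 1/5)*(-1) = (0*(-1) - 1*1/5)*(-1) = (0 - 1/5)*(-1) = -1/5*(-1) = 1/5 ≈ 0.20000)
a + w*(-112) = 1/5 + 54*(-112) = 1/5 - 6048 = -30239/5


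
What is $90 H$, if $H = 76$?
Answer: $6840$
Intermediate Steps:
$90 H = 90 \cdot 76 = 6840$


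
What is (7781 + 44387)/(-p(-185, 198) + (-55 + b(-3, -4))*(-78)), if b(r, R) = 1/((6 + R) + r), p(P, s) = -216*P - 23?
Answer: -52168/35569 ≈ -1.4667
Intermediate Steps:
p(P, s) = -23 - 216*P
b(r, R) = 1/(6 + R + r)
(7781 + 44387)/(-p(-185, 198) + (-55 + b(-3, -4))*(-78)) = (7781 + 44387)/(-(-23 - 216*(-185)) + (-55 + 1/(6 - 4 - 3))*(-78)) = 52168/(-(-23 + 39960) + (-55 + 1/(-1))*(-78)) = 52168/(-1*39937 + (-55 - 1)*(-78)) = 52168/(-39937 - 56*(-78)) = 52168/(-39937 + 4368) = 52168/(-35569) = 52168*(-1/35569) = -52168/35569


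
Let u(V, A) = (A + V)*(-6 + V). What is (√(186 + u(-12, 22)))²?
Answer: 6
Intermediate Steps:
u(V, A) = (-6 + V)*(A + V)
(√(186 + u(-12, 22)))² = (√(186 + ((-12)² - 6*22 - 6*(-12) + 22*(-12))))² = (√(186 + (144 - 132 + 72 - 264)))² = (√(186 - 180))² = (√6)² = 6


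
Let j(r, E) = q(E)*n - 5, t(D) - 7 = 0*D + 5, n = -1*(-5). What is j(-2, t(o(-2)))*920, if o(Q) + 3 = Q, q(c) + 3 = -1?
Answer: -23000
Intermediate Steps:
q(c) = -4 (q(c) = -3 - 1 = -4)
n = 5
o(Q) = -3 + Q
t(D) = 12 (t(D) = 7 + (0*D + 5) = 7 + (0 + 5) = 7 + 5 = 12)
j(r, E) = -25 (j(r, E) = -4*5 - 5 = -20 - 5 = -25)
j(-2, t(o(-2)))*920 = -25*920 = -23000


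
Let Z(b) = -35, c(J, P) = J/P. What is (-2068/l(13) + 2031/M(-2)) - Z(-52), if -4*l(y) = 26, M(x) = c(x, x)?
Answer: 30994/13 ≈ 2384.2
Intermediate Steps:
M(x) = 1 (M(x) = x/x = 1)
l(y) = -13/2 (l(y) = -¼*26 = -13/2)
(-2068/l(13) + 2031/M(-2)) - Z(-52) = (-2068/(-13/2) + 2031/1) - 1*(-35) = (-2068*(-2/13) + 2031*1) + 35 = (4136/13 + 2031) + 35 = 30539/13 + 35 = 30994/13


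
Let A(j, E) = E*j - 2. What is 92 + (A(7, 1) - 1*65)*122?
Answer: -7228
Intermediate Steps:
A(j, E) = -2 + E*j
92 + (A(7, 1) - 1*65)*122 = 92 + ((-2 + 1*7) - 1*65)*122 = 92 + ((-2 + 7) - 65)*122 = 92 + (5 - 65)*122 = 92 - 60*122 = 92 - 7320 = -7228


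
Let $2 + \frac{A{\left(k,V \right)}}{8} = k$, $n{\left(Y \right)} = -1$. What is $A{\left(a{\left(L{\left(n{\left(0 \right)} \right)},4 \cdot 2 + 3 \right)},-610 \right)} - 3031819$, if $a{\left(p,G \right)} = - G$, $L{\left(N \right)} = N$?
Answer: $-3031923$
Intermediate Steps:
$A{\left(k,V \right)} = -16 + 8 k$
$A{\left(a{\left(L{\left(n{\left(0 \right)} \right)},4 \cdot 2 + 3 \right)},-610 \right)} - 3031819 = \left(-16 + 8 \left(- (4 \cdot 2 + 3)\right)\right) - 3031819 = \left(-16 + 8 \left(- (8 + 3)\right)\right) - 3031819 = \left(-16 + 8 \left(\left(-1\right) 11\right)\right) - 3031819 = \left(-16 + 8 \left(-11\right)\right) - 3031819 = \left(-16 - 88\right) - 3031819 = -104 - 3031819 = -3031923$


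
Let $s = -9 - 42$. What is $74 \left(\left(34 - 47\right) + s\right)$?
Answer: $-4736$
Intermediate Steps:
$s = -51$ ($s = -9 - 42 = -51$)
$74 \left(\left(34 - 47\right) + s\right) = 74 \left(\left(34 - 47\right) - 51\right) = 74 \left(-13 - 51\right) = 74 \left(-64\right) = -4736$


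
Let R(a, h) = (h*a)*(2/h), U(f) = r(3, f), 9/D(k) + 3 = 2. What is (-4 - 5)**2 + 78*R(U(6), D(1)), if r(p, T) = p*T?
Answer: 2889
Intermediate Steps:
D(k) = -9 (D(k) = 9/(-3 + 2) = 9/(-1) = 9*(-1) = -9)
r(p, T) = T*p
U(f) = 3*f (U(f) = f*3 = 3*f)
R(a, h) = 2*a (R(a, h) = (a*h)*(2/h) = 2*a)
(-4 - 5)**2 + 78*R(U(6), D(1)) = (-4 - 5)**2 + 78*(2*(3*6)) = (-9)**2 + 78*(2*18) = 81 + 78*36 = 81 + 2808 = 2889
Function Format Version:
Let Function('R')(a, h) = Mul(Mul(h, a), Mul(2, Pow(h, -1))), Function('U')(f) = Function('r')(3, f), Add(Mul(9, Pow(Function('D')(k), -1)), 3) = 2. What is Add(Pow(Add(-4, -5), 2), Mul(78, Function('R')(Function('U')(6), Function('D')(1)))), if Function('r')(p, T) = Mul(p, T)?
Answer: 2889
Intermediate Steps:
Function('D')(k) = -9 (Function('D')(k) = Mul(9, Pow(Add(-3, 2), -1)) = Mul(9, Pow(-1, -1)) = Mul(9, -1) = -9)
Function('r')(p, T) = Mul(T, p)
Function('U')(f) = Mul(3, f) (Function('U')(f) = Mul(f, 3) = Mul(3, f))
Function('R')(a, h) = Mul(2, a) (Function('R')(a, h) = Mul(Mul(a, h), Mul(2, Pow(h, -1))) = Mul(2, a))
Add(Pow(Add(-4, -5), 2), Mul(78, Function('R')(Function('U')(6), Function('D')(1)))) = Add(Pow(Add(-4, -5), 2), Mul(78, Mul(2, Mul(3, 6)))) = Add(Pow(-9, 2), Mul(78, Mul(2, 18))) = Add(81, Mul(78, 36)) = Add(81, 2808) = 2889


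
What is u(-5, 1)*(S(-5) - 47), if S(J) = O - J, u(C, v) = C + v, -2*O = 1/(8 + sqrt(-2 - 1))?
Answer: 2*(-673*I + 84*sqrt(3))/(sqrt(3) - 8*I) ≈ 168.24 - 0.051703*I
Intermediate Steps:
O = -1/(2*(8 + I*sqrt(3))) (O = -1/(2*(8 + sqrt(-2 - 1))) = -1/(2*(8 + sqrt(-3))) = -1/(2*(8 + I*sqrt(3))) ≈ -0.059702 + 0.012926*I)
S(J) = -J + I/(2*(sqrt(3) - 8*I)) (S(J) = I/(2*(sqrt(3) - 8*I)) - J = -J + I/(2*(sqrt(3) - 8*I)))
u(-5, 1)*(S(-5) - 47) = (-5 + 1)*((-1*(-5) + I/(2*(sqrt(3) - 8*I))) - 47) = -4*((5 + I/(2*(sqrt(3) - 8*I))) - 47) = -4*(-42 + I/(2*(sqrt(3) - 8*I))) = 168 - 2*I/(sqrt(3) - 8*I)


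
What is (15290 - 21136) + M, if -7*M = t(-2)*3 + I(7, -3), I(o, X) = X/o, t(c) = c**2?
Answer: -286535/49 ≈ -5847.7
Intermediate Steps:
M = -81/49 (M = -((-2)**2*3 - 3/7)/7 = -(4*3 - 3*1/7)/7 = -(12 - 3/7)/7 = -1/7*81/7 = -81/49 ≈ -1.6531)
(15290 - 21136) + M = (15290 - 21136) - 81/49 = -5846 - 81/49 = -286535/49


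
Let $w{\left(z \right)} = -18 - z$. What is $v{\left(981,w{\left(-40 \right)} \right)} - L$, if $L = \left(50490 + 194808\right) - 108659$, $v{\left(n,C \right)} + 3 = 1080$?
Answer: $-135562$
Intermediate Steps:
$v{\left(n,C \right)} = 1077$ ($v{\left(n,C \right)} = -3 + 1080 = 1077$)
$L = 136639$ ($L = 245298 - 108659 = 136639$)
$v{\left(981,w{\left(-40 \right)} \right)} - L = 1077 - 136639 = -135562$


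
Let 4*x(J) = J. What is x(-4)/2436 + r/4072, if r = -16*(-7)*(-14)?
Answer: -477965/1239924 ≈ -0.38548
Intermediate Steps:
x(J) = J/4
r = -1568 (r = 112*(-14) = -1568)
x(-4)/2436 + r/4072 = ((¼)*(-4))/2436 - 1568/4072 = -1*1/2436 - 1568*1/4072 = -1/2436 - 196/509 = -477965/1239924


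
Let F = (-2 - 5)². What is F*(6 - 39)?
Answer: -1617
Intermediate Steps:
F = 49 (F = (-7)² = 49)
F*(6 - 39) = 49*(6 - 39) = 49*(-33) = -1617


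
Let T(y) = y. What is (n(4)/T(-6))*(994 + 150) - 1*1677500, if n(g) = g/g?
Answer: -5033072/3 ≈ -1.6777e+6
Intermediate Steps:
n(g) = 1
(n(4)/T(-6))*(994 + 150) - 1*1677500 = (1/(-6))*(994 + 150) - 1*1677500 = (1*(-⅙))*1144 - 1677500 = -⅙*1144 - 1677500 = -572/3 - 1677500 = -5033072/3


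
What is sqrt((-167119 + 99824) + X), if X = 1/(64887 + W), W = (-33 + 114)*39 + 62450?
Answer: 9*I*sqrt(221061037561)/16312 ≈ 259.41*I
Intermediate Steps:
W = 65609 (W = 81*39 + 62450 = 3159 + 62450 = 65609)
X = 1/130496 (X = 1/(64887 + 65609) = 1/130496 ≈ 7.6631e-6)
sqrt((-167119 + 99824) + X) = sqrt((-167119 + 99824) + 1/130496) = sqrt(-67295 + 1/130496) = sqrt(-8781728319/130496) = 9*I*sqrt(221061037561)/16312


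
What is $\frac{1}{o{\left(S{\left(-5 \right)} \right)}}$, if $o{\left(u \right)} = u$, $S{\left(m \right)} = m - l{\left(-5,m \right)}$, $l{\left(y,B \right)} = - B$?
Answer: $- \frac{1}{10} \approx -0.1$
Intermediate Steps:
$S{\left(m \right)} = 2 m$ ($S{\left(m \right)} = m - - m = m + m = 2 m$)
$\frac{1}{o{\left(S{\left(-5 \right)} \right)}} = \frac{1}{2 \left(-5\right)} = \frac{1}{-10} = - \frac{1}{10}$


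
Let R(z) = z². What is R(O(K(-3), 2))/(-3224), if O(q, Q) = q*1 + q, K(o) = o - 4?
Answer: -49/806 ≈ -0.060794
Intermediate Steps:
K(o) = -4 + o
O(q, Q) = 2*q (O(q, Q) = q + q = 2*q)
R(O(K(-3), 2))/(-3224) = (2*(-4 - 3))²/(-3224) = (2*(-7))²*(-1/3224) = (-14)²*(-1/3224) = 196*(-1/3224) = -49/806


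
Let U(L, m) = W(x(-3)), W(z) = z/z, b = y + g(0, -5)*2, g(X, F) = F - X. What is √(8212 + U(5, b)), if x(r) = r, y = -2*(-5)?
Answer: √8213 ≈ 90.626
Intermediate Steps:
y = 10
b = 0 (b = 10 + (-5 - 1*0)*2 = 10 + (-5 + 0)*2 = 10 - 5*2 = 10 - 10 = 0)
W(z) = 1
U(L, m) = 1
√(8212 + U(5, b)) = √(8212 + 1) = √8213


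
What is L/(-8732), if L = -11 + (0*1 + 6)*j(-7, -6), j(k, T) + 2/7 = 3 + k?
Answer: 257/61124 ≈ 0.0042046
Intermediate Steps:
j(k, T) = 19/7 + k (j(k, T) = -2/7 + (3 + k) = 19/7 + k)
L = -257/7 (L = -11 + (0*1 + 6)*(19/7 - 7) = -11 + (0 + 6)*(-30/7) = -11 + 6*(-30/7) = -11 - 180/7 = -257/7 ≈ -36.714)
L/(-8732) = -257/7/(-8732) = -257/7*(-1/8732) = 257/61124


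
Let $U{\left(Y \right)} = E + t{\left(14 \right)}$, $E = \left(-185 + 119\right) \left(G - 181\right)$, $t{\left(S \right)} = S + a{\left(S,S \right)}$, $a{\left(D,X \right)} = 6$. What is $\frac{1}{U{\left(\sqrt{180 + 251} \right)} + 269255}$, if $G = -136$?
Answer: $\frac{1}{290197} \approx 3.4459 \cdot 10^{-6}$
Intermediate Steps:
$t{\left(S \right)} = 6 + S$ ($t{\left(S \right)} = S + 6 = 6 + S$)
$E = 20922$ ($E = \left(-185 + 119\right) \left(-136 - 181\right) = \left(-66\right) \left(-317\right) = 20922$)
$U{\left(Y \right)} = 20942$ ($U{\left(Y \right)} = 20922 + \left(6 + 14\right) = 20922 + 20 = 20942$)
$\frac{1}{U{\left(\sqrt{180 + 251} \right)} + 269255} = \frac{1}{20942 + 269255} = \frac{1}{290197}$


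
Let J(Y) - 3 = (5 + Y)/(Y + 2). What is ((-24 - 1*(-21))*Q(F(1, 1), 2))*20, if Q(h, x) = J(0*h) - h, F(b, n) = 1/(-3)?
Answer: -350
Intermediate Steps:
F(b, n) = -⅓
J(Y) = 3 + (5 + Y)/(2 + Y) (J(Y) = 3 + (5 + Y)/(Y + 2) = 3 + (5 + Y)/(2 + Y))
Q(h, x) = 11/2 - h (Q(h, x) = (11 + 4*(0*h))/(2 + 0*h) - h = (11 + 4*0)/(2 + 0) - h = (11 + 0)/2 - h = (½)*11 - h = 11/2 - h)
((-24 - 1*(-21))*Q(F(1, 1), 2))*20 = ((-24 - 1*(-21))*(11/2 - 1*(-⅓)))*20 = ((-24 + 21)*(11/2 + ⅓))*20 = -3*35/6*20 = -35/2*20 = -350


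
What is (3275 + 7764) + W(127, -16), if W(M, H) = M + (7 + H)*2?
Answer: 11148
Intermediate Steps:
W(M, H) = 14 + M + 2*H (W(M, H) = M + (14 + 2*H) = 14 + M + 2*H)
(3275 + 7764) + W(127, -16) = (3275 + 7764) + (14 + 127 + 2*(-16)) = 11039 + (14 + 127 - 32) = 11039 + 109 = 11148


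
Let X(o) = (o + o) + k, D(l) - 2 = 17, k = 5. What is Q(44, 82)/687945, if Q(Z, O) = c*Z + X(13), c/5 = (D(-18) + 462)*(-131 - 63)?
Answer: -20529049/687945 ≈ -29.841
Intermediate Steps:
D(l) = 19 (D(l) = 2 + 17 = 19)
c = -466570 (c = 5*((19 + 462)*(-131 - 63)) = 5*(481*(-194)) = 5*(-93314) = -466570)
X(o) = 5 + 2*o (X(o) = (o + o) + 5 = 2*o + 5 = 5 + 2*o)
Q(Z, O) = 31 - 466570*Z (Q(Z, O) = -466570*Z + (5 + 2*13) = -466570*Z + (5 + 26) = -466570*Z + 31 = 31 - 466570*Z)
Q(44, 82)/687945 = (31 - 466570*44)/687945 = (31 - 20529080)*(1/687945) = -20529049*1/687945 = -20529049/687945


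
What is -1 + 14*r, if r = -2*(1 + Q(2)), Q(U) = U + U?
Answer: -141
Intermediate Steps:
Q(U) = 2*U
r = -10 (r = -2*(1 + 2*2) = -2*(1 + 4) = -2*5 = -10)
-1 + 14*r = -1 + 14*(-10) = -1 - 140 = -141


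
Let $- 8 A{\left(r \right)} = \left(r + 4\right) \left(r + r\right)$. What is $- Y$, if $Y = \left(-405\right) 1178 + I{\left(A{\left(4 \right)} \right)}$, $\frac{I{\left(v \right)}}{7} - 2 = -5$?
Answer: $477111$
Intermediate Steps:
$A{\left(r \right)} = - \frac{r \left(4 + r\right)}{4}$ ($A{\left(r \right)} = - \frac{\left(r + 4\right) \left(r + r\right)}{8} = - \frac{\left(4 + r\right) 2 r}{8} = - \frac{2 r \left(4 + r\right)}{8} = - \frac{r \left(4 + r\right)}{4}$)
$I{\left(v \right)} = -21$ ($I{\left(v \right)} = 14 + 7 \left(-5\right) = 14 - 35 = -21$)
$Y = -477111$ ($Y = \left(-405\right) 1178 - 21 = -477090 - 21 = -477111$)
$- Y = \left(-1\right) \left(-477111\right) = 477111$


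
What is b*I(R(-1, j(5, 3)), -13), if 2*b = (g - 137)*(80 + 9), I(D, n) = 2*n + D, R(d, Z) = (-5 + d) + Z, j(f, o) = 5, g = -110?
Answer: 593541/2 ≈ 2.9677e+5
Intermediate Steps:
R(d, Z) = -5 + Z + d
I(D, n) = D + 2*n
b = -21983/2 (b = ((-110 - 137)*(80 + 9))/2 = (-247*89)/2 = (1/2)*(-21983) = -21983/2 ≈ -10992.)
b*I(R(-1, j(5, 3)), -13) = -21983*((-5 + 5 - 1) + 2*(-13))/2 = -21983*(-1 - 26)/2 = -21983/2*(-27) = 593541/2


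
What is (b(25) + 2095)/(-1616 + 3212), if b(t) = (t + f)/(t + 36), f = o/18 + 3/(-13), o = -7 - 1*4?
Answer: 29909683/22781304 ≈ 1.3129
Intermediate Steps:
o = -11 (o = -7 - 4 = -11)
f = -197/234 (f = -11/18 + 3/(-13) = -11*1/18 + 3*(-1/13) = -11/18 - 3/13 = -197/234 ≈ -0.84188)
b(t) = (-197/234 + t)/(36 + t) (b(t) = (t - 197/234)/(t + 36) = (-197/234 + t)/(36 + t))
(b(25) + 2095)/(-1616 + 3212) = ((-197/234 + 25)/(36 + 25) + 2095)/(-1616 + 3212) = ((5653/234)/61 + 2095)/1596 = ((1/61)*(5653/234) + 2095)*(1/1596) = (5653/14274 + 2095)*(1/1596) = (29909683/14274)*(1/1596) = 29909683/22781304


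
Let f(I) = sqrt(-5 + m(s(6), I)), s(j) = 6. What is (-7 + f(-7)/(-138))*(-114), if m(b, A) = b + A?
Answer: 798 + 19*I*sqrt(6)/23 ≈ 798.0 + 2.0235*I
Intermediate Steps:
m(b, A) = A + b
f(I) = sqrt(1 + I) (f(I) = sqrt(-5 + (I + 6)) = sqrt(-5 + (6 + I)) = sqrt(1 + I))
(-7 + f(-7)/(-138))*(-114) = (-7 + sqrt(1 - 7)/(-138))*(-114) = (-7 + sqrt(-6)*(-1/138))*(-114) = (-7 + (I*sqrt(6))*(-1/138))*(-114) = (-7 - I*sqrt(6)/138)*(-114) = 798 + 19*I*sqrt(6)/23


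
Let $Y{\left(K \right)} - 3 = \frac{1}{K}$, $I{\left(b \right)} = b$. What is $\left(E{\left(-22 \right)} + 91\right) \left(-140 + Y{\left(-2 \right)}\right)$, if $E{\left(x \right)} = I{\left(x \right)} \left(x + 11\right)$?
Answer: $- \frac{91575}{2} \approx -45788.0$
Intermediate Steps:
$E{\left(x \right)} = x \left(11 + x\right)$ ($E{\left(x \right)} = x \left(x + 11\right) = x \left(11 + x\right)$)
$Y{\left(K \right)} = 3 + \frac{1}{K}$
$\left(E{\left(-22 \right)} + 91\right) \left(-140 + Y{\left(-2 \right)}\right) = \left(- 22 \left(11 - 22\right) + 91\right) \left(-140 + \left(3 + \frac{1}{-2}\right)\right) = \left(\left(-22\right) \left(-11\right) + 91\right) \left(-140 + \left(3 - \frac{1}{2}\right)\right) = \left(242 + 91\right) \left(-140 + \frac{5}{2}\right) = 333 \left(- \frac{275}{2}\right) = - \frac{91575}{2}$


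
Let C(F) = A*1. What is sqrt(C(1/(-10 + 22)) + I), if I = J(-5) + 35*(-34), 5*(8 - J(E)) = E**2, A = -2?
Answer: I*sqrt(1189) ≈ 34.482*I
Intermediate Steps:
J(E) = 8 - E**2/5
C(F) = -2 (C(F) = -2*1 = -2)
I = -1187 (I = (8 - 1/5*(-5)**2) + 35*(-34) = (8 - 1/5*25) - 1190 = (8 - 5) - 1190 = 3 - 1190 = -1187)
sqrt(C(1/(-10 + 22)) + I) = sqrt(-2 - 1187) = sqrt(-1189) = I*sqrt(1189)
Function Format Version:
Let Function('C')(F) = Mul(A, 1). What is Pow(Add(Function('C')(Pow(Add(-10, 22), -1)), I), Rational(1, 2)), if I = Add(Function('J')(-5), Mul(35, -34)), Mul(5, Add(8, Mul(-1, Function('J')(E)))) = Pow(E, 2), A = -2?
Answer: Mul(I, Pow(1189, Rational(1, 2))) ≈ Mul(34.482, I)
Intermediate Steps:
Function('J')(E) = Add(8, Mul(Rational(-1, 5), Pow(E, 2)))
Function('C')(F) = -2 (Function('C')(F) = Mul(-2, 1) = -2)
I = -1187 (I = Add(Add(8, Mul(Rational(-1, 5), Pow(-5, 2))), Mul(35, -34)) = Add(Add(8, Mul(Rational(-1, 5), 25)), -1190) = Add(Add(8, -5), -1190) = Add(3, -1190) = -1187)
Pow(Add(Function('C')(Pow(Add(-10, 22), -1)), I), Rational(1, 2)) = Pow(Add(-2, -1187), Rational(1, 2)) = Pow(-1189, Rational(1, 2)) = Mul(I, Pow(1189, Rational(1, 2)))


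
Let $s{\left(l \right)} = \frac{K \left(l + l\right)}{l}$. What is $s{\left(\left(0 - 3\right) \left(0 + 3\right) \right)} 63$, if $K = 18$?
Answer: $2268$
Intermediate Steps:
$s{\left(l \right)} = 36$ ($s{\left(l \right)} = \frac{18 \left(l + l\right)}{l} = \frac{18 \cdot 2 l}{l} = \frac{36 l}{l} = 36$)
$s{\left(\left(0 - 3\right) \left(0 + 3\right) \right)} 63 = 36 \cdot 63 = 2268$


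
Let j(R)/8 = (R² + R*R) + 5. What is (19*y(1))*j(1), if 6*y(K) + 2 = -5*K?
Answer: -3724/3 ≈ -1241.3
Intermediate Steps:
y(K) = -⅓ - 5*K/6 (y(K) = -⅓ + (-5*K)/6 = -⅓ - 5*K/6)
j(R) = 40 + 16*R² (j(R) = 8*((R² + R*R) + 5) = 8*((R² + R²) + 5) = 8*(2*R² + 5) = 8*(5 + 2*R²) = 40 + 16*R²)
(19*y(1))*j(1) = (19*(-⅓ - ⅚*1))*(40 + 16*1²) = (19*(-⅓ - ⅚))*(40 + 16*1) = (19*(-7/6))*(40 + 16) = -133/6*56 = -3724/3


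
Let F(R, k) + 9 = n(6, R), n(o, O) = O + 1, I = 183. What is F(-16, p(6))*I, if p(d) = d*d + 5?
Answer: -4392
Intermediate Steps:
n(o, O) = 1 + O
p(d) = 5 + d**2 (p(d) = d**2 + 5 = 5 + d**2)
F(R, k) = -8 + R (F(R, k) = -9 + (1 + R) = -8 + R)
F(-16, p(6))*I = (-8 - 16)*183 = -24*183 = -4392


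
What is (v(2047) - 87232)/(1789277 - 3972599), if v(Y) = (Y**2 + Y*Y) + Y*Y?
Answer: -12483395/2183322 ≈ -5.7176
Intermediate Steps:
v(Y) = 3*Y**2 (v(Y) = (Y**2 + Y**2) + Y**2 = 2*Y**2 + Y**2 = 3*Y**2)
(v(2047) - 87232)/(1789277 - 3972599) = (3*2047**2 - 87232)/(1789277 - 3972599) = (3*4190209 - 87232)/(-2183322) = (12570627 - 87232)*(-1/2183322) = 12483395*(-1/2183322) = -12483395/2183322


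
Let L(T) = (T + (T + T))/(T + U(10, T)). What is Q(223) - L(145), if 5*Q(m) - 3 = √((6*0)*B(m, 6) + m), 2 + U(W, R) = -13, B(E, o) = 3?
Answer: -357/130 + √223/5 ≈ 0.24048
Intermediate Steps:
U(W, R) = -15 (U(W, R) = -2 - 13 = -15)
L(T) = 3*T/(-15 + T) (L(T) = (T + (T + T))/(T - 15) = (T + 2*T)/(-15 + T) = (3*T)/(-15 + T) = 3*T/(-15 + T))
Q(m) = ⅗ + √m/5 (Q(m) = ⅗ + √((6*0)*3 + m)/5 = ⅗ + √(0*3 + m)/5 = ⅗ + √(0 + m)/5 = ⅗ + √m/5)
Q(223) - L(145) = (⅗ + √223/5) - 3*145/(-15 + 145) = (⅗ + √223/5) - 3*145/130 = (⅗ + √223/5) - 1*87/26 = (⅗ + √223/5) - 87/26 = -357/130 + √223/5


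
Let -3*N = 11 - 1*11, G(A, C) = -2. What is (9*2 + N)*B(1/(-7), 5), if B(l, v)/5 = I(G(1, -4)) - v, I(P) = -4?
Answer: -810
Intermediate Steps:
N = 0 (N = -(11 - 1*11)/3 = -(11 - 11)/3 = -⅓*0 = 0)
B(l, v) = -20 - 5*v (B(l, v) = 5*(-4 - v) = -20 - 5*v)
(9*2 + N)*B(1/(-7), 5) = (9*2 + 0)*(-20 - 5*5) = (18 + 0)*(-20 - 25) = 18*(-45) = -810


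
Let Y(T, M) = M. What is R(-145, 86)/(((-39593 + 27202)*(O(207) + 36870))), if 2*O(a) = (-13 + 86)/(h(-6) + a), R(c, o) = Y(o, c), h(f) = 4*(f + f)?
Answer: 46110/145281166603 ≈ 3.1738e-7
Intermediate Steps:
h(f) = 8*f (h(f) = 4*(2*f) = 8*f)
R(c, o) = c
O(a) = 73/(2*(-48 + a)) (O(a) = ((-13 + 86)/(8*(-6) + a))/2 = (73/(-48 + a))/2 = 73/(2*(-48 + a)))
R(-145, 86)/(((-39593 + 27202)*(O(207) + 36870))) = -145*1/((-39593 + 27202)*(73/(2*(-48 + 207)) + 36870)) = -145*(-1/(12391*((73/2)/159 + 36870))) = -145*(-1/(12391*((73/2)*(1/159) + 36870))) = -145*(-1/(12391*(73/318 + 36870))) = -145/((-12391*11724733/318)) = -145/(-145281166603/318) = -145*(-318/145281166603) = 46110/145281166603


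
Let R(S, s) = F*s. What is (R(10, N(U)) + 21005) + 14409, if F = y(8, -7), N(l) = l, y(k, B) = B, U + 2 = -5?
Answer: 35463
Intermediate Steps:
U = -7 (U = -2 - 5 = -7)
F = -7
R(S, s) = -7*s
(R(10, N(U)) + 21005) + 14409 = (-7*(-7) + 21005) + 14409 = (49 + 21005) + 14409 = 21054 + 14409 = 35463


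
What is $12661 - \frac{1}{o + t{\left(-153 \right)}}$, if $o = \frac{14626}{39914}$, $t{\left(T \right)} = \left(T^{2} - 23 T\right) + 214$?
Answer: $\frac{6858213080870}{541680207} \approx 12661.0$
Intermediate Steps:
$t{\left(T \right)} = 214 + T^{2} - 23 T$
$o = \frac{7313}{19957}$ ($o = 14626 \cdot \frac{1}{39914} = \frac{7313}{19957} \approx 0.36644$)
$12661 - \frac{1}{o + t{\left(-153 \right)}} = 12661 - \frac{1}{\frac{7313}{19957} + \left(214 + \left(-153\right)^{2} - -3519\right)} = 12661 - \frac{1}{\frac{7313}{19957} + \left(214 + 23409 + 3519\right)} = 12661 - \frac{1}{\frac{7313}{19957} + 27142} = 12661 - \frac{1}{\frac{541680207}{19957}} = 12661 - \frac{19957}{541680207} = \frac{6858213080870}{541680207}$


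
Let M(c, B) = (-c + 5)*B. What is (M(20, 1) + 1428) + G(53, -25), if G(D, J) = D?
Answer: 1466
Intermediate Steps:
M(c, B) = B*(5 - c) (M(c, B) = (5 - c)*B = B*(5 - c))
(M(20, 1) + 1428) + G(53, -25) = (1*(5 - 1*20) + 1428) + 53 = (1*(5 - 20) + 1428) + 53 = (1*(-15) + 1428) + 53 = (-15 + 1428) + 53 = 1413 + 53 = 1466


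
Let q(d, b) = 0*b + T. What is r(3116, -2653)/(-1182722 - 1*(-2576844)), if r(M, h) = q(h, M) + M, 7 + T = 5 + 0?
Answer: 1557/697061 ≈ 0.0022337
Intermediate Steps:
T = -2 (T = -7 + (5 + 0) = -7 + 5 = -2)
q(d, b) = -2 (q(d, b) = 0*b - 2 = 0 - 2 = -2)
r(M, h) = -2 + M
r(3116, -2653)/(-1182722 - 1*(-2576844)) = (-2 + 3116)/(-1182722 - 1*(-2576844)) = 3114/(-1182722 + 2576844) = 3114/1394122 = 3114*(1/1394122) = 1557/697061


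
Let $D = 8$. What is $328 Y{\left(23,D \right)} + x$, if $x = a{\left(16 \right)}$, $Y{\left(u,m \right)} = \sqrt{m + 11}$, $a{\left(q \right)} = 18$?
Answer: $18 + 328 \sqrt{19} \approx 1447.7$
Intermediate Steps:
$Y{\left(u,m \right)} = \sqrt{11 + m}$
$x = 18$
$328 Y{\left(23,D \right)} + x = 328 \sqrt{11 + 8} + 18 = 328 \sqrt{19} + 18 = 18 + 328 \sqrt{19}$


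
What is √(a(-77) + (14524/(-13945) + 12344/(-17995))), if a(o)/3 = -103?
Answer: I*√782673096022411785/50188055 ≈ 17.627*I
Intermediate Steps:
a(o) = -309 (a(o) = 3*(-103) = -309)
√(a(-77) + (14524/(-13945) + 12344/(-17995))) = √(-309 + (14524/(-13945) + 12344/(-17995))) = √(-309 + (14524*(-1/13945) + 12344*(-1/17995))) = √(-309 + (-14524/13945 - 12344/17995)) = √(-309 - 86699292/50188055) = √(-15594808287/50188055) = I*√782673096022411785/50188055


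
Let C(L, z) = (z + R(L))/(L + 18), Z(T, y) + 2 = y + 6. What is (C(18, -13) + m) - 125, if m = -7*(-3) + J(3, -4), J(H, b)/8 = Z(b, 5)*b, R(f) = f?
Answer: -14107/36 ≈ -391.86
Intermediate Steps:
Z(T, y) = 4 + y (Z(T, y) = -2 + (y + 6) = -2 + (6 + y) = 4 + y)
J(H, b) = 72*b (J(H, b) = 8*((4 + 5)*b) = 8*(9*b) = 72*b)
m = -267 (m = -7*(-3) + 72*(-4) = 21 - 288 = -267)
C(L, z) = (L + z)/(18 + L) (C(L, z) = (z + L)/(L + 18) = (L + z)/(18 + L))
(C(18, -13) + m) - 125 = ((18 - 13)/(18 + 18) - 267) - 125 = (5/36 - 267) - 125 = -9607/36 - 125 = -14107/36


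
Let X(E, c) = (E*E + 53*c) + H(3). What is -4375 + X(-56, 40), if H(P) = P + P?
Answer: 887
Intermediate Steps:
H(P) = 2*P
X(E, c) = 6 + E**2 + 53*c (X(E, c) = (E*E + 53*c) + 2*3 = (E**2 + 53*c) + 6 = 6 + E**2 + 53*c)
-4375 + X(-56, 40) = -4375 + (6 + (-56)**2 + 53*40) = -4375 + (6 + 3136 + 2120) = -4375 + 5262 = 887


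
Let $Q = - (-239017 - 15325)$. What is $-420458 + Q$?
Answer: $-166116$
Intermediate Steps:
$Q = 254342$ ($Q = - (-239017 - 15325) = \left(-1\right) \left(-254342\right) = 254342$)
$-420458 + Q = -420458 + 254342 = -166116$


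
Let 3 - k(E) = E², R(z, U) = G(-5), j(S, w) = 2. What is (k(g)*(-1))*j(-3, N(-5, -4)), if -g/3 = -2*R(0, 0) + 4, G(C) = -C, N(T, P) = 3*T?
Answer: 642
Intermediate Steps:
R(z, U) = 5 (R(z, U) = -1*(-5) = 5)
g = 18 (g = -3*(-2*5 + 4) = -3*(-10 + 4) = -3*(-6) = 18)
k(E) = 3 - E²
(k(g)*(-1))*j(-3, N(-5, -4)) = ((3 - 1*18²)*(-1))*2 = ((3 - 1*324)*(-1))*2 = ((3 - 324)*(-1))*2 = -321*(-1)*2 = 321*2 = 642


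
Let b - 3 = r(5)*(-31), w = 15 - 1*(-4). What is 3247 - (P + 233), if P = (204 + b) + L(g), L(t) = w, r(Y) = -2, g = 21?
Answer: 2726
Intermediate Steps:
w = 19 (w = 15 + 4 = 19)
L(t) = 19
b = 65 (b = 3 - 2*(-31) = 3 + 62 = 65)
P = 288 (P = (204 + 65) + 19 = 269 + 19 = 288)
3247 - (P + 233) = 3247 - (288 + 233) = 3247 - 1*521 = 3247 - 521 = 2726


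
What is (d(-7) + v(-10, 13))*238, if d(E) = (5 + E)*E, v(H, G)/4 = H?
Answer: -6188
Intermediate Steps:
v(H, G) = 4*H
d(E) = E*(5 + E)
(d(-7) + v(-10, 13))*238 = (-7*(5 - 7) + 4*(-10))*238 = (-7*(-2) - 40)*238 = (14 - 40)*238 = -26*238 = -6188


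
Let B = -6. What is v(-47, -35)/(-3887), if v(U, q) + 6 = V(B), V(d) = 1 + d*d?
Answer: -31/3887 ≈ -0.0079753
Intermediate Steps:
V(d) = 1 + d²
v(U, q) = 31 (v(U, q) = -6 + (1 + (-6)²) = -6 + (1 + 36) = -6 + 37 = 31)
v(-47, -35)/(-3887) = 31/(-3887) = 31*(-1/3887) = -31/3887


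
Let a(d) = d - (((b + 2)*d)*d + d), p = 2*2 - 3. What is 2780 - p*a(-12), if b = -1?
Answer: 2924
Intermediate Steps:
p = 1 (p = 4 - 3 = 1)
a(d) = -d² (a(d) = d - (((-1 + 2)*d)*d + d) = d - ((1*d)*d + d) = d - (d*d + d) = d - (d² + d) = d - (d + d²) = d + (-d - d²) = -d²)
2780 - p*a(-12) = 2780 - (-1*(-12)²) = 2780 - (-1*144) = 2780 - (-144) = 2780 - 1*(-144) = 2780 + 144 = 2924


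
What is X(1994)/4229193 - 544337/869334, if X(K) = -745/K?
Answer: -127511124176544/203641751314423 ≈ -0.62615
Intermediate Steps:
X(1994)/4229193 - 544337/869334 = -745/1994/4229193 - 544337/869334 = -745*1/1994*(1/4229193) - 544337*1/869334 = -745/1994*1/4229193 - 544337/869334 = -745/8433010842 - 544337/869334 = -127511124176544/203641751314423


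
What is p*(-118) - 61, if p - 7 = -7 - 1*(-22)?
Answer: -2657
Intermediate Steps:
p = 22 (p = 7 + (-7 - 1*(-22)) = 7 + (-7 + 22) = 7 + 15 = 22)
p*(-118) - 61 = 22*(-118) - 61 = -2596 - 61 = -2657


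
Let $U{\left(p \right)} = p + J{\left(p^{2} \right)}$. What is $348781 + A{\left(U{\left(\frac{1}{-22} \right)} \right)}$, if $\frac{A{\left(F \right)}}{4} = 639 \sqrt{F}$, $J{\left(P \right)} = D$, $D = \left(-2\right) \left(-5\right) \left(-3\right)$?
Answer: $348781 + \frac{1278 i \sqrt{14542}}{11} \approx 3.4878 \cdot 10^{5} + 14010.0 i$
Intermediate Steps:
$D = -30$ ($D = 10 \left(-3\right) = -30$)
$J{\left(P \right)} = -30$
$U{\left(p \right)} = -30 + p$ ($U{\left(p \right)} = p - 30 = -30 + p$)
$A{\left(F \right)} = 2556 \sqrt{F}$ ($A{\left(F \right)} = 4 \cdot 639 \sqrt{F} = 2556 \sqrt{F}$)
$348781 + A{\left(U{\left(\frac{1}{-22} \right)} \right)} = 348781 + 2556 \sqrt{-30 + \frac{1}{-22}} = 348781 + 2556 \sqrt{-30 - \frac{1}{22}} = 348781 + 2556 \sqrt{- \frac{661}{22}} = 348781 + 2556 \frac{i \sqrt{14542}}{22} = 348781 + \frac{1278 i \sqrt{14542}}{11}$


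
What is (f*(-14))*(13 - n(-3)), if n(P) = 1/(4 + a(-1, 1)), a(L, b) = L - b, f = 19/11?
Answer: -3325/11 ≈ -302.27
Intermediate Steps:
f = 19/11 (f = 19*(1/11) = 19/11 ≈ 1.7273)
n(P) = ½ (n(P) = 1/(4 + (-1 - 1*1)) = 1/(4 + (-1 - 1)) = 1/(4 - 2) = 1/2 = ½)
(f*(-14))*(13 - n(-3)) = ((19/11)*(-14))*(13 - 1*½) = -266*(13 - ½)/11 = -266/11*25/2 = -3325/11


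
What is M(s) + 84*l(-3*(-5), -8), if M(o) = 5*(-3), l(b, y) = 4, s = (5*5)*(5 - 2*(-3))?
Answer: 321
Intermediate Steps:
s = 275 (s = 25*(5 + 6) = 25*11 = 275)
M(o) = -15
M(s) + 84*l(-3*(-5), -8) = -15 + 84*4 = -15 + 336 = 321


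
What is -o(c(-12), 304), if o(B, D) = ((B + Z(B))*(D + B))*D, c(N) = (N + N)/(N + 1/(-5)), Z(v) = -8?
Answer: 2087979008/3721 ≈ 5.6113e+5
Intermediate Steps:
c(N) = 2*N/(-⅕ + N) (c(N) = (2*N)/(N - ⅕) = (2*N)/(-⅕ + N) = 2*N/(-⅕ + N))
o(B, D) = D*(-8 + B)*(B + D) (o(B, D) = ((B - 8)*(D + B))*D = ((-8 + B)*(B + D))*D = D*(-8 + B)*(B + D))
-o(c(-12), 304) = -304*((10*(-12)/(-1 + 5*(-12)))² - 80*(-12)/(-1 + 5*(-12)) - 8*304 + (10*(-12)/(-1 + 5*(-12)))*304) = -304*((10*(-12)/(-1 - 60))² - 80*(-12)/(-1 - 60) - 2432 + (10*(-12)/(-1 - 60))*304) = -304*((10*(-12)/(-61))² - 80*(-12)/(-61) - 2432 + (10*(-12)/(-61))*304) = -304*((10*(-12)*(-1/61))² - 80*(-12)*(-1)/61 - 2432 + (10*(-12)*(-1/61))*304) = -304*((120/61)² - 8*120/61 - 2432 + (120/61)*304) = -304*(14400/3721 - 960/61 - 2432 + 36480/61) = -304*(-6868352)/3721 = -1*(-2087979008/3721) = 2087979008/3721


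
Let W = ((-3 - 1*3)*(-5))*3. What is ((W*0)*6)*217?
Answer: 0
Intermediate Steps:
W = 90 (W = ((-3 - 3)*(-5))*3 = -6*(-5)*3 = 30*3 = 90)
((W*0)*6)*217 = ((90*0)*6)*217 = (0*6)*217 = 0*217 = 0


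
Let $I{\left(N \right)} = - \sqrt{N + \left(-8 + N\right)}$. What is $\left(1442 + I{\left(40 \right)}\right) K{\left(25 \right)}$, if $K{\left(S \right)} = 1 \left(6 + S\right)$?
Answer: $44702 - 186 \sqrt{2} \approx 44439.0$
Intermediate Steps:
$K{\left(S \right)} = 6 + S$
$I{\left(N \right)} = - \sqrt{-8 + 2 N}$
$\left(1442 + I{\left(40 \right)}\right) K{\left(25 \right)} = \left(1442 - \sqrt{-8 + 2 \cdot 40}\right) \left(6 + 25\right) = \left(1442 - \sqrt{-8 + 80}\right) 31 = \left(1442 - \sqrt{72}\right) 31 = \left(1442 - 6 \sqrt{2}\right) 31 = 44702 - 186 \sqrt{2}$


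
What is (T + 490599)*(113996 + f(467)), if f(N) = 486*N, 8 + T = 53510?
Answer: 185515588758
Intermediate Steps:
T = 53502 (T = -8 + 53510 = 53502)
(T + 490599)*(113996 + f(467)) = (53502 + 490599)*(113996 + 486*467) = 544101*(113996 + 226962) = 544101*340958 = 185515588758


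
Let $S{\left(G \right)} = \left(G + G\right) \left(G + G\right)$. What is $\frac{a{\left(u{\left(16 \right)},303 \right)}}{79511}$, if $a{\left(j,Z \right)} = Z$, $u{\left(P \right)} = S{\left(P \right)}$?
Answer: $\frac{303}{79511} \approx 0.0038108$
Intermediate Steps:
$S{\left(G \right)} = 4 G^{2}$ ($S{\left(G \right)} = 2 G 2 G = 4 G^{2}$)
$u{\left(P \right)} = 4 P^{2}$
$\frac{a{\left(u{\left(16 \right)},303 \right)}}{79511} = \frac{303}{79511}$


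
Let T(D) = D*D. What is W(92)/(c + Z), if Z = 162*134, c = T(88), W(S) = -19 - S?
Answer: -3/796 ≈ -0.0037688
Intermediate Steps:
T(D) = D²
c = 7744 (c = 88² = 7744)
Z = 21708
W(92)/(c + Z) = (-19 - 1*92)/(7744 + 21708) = (-19 - 92)/29452 = -111*1/29452 = -3/796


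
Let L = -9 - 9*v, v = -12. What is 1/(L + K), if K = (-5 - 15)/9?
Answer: 9/871 ≈ 0.010333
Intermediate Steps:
L = 99 (L = -9 - 9*(-12) = -9 + 108 = 99)
K = -20/9 (K = -20*⅑ = -20/9 ≈ -2.2222)
1/(L + K) = 1/(99 - 20/9) = 1/(871/9) = 9/871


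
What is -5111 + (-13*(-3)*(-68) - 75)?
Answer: -7838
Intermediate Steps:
-5111 + (-13*(-3)*(-68) - 75) = -5111 + (39*(-68) - 75) = -5111 + (-2652 - 75) = -5111 - 2727 = -7838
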